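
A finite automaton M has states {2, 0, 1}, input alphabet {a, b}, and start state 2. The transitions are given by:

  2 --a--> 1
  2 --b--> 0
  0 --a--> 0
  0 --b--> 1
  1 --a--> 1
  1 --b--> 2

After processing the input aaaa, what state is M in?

1

2 → 1 → 1 → 1 → 1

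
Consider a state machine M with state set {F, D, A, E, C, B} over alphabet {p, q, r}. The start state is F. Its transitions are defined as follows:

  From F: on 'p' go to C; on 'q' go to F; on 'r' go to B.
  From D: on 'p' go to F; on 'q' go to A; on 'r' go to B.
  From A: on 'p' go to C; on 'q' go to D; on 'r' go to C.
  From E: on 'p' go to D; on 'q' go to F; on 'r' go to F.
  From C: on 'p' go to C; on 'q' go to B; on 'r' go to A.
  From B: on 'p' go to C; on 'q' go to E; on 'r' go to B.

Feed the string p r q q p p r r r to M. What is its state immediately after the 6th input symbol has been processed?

C

F → C → A → D → A → C → C
After 6 symbols: C.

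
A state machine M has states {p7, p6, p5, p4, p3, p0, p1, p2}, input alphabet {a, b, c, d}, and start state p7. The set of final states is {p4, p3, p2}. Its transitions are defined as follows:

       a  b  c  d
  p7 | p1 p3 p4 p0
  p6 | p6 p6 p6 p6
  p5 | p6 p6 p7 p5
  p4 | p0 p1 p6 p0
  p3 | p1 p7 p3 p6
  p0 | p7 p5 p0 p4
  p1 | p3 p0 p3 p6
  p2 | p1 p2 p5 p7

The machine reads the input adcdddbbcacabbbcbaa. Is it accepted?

Trace: p7 -a-> p1 -d-> p6 -c-> p6 -d-> p6 -d-> p6 -d-> p6 -b-> p6 -b-> p6 -c-> p6 -a-> p6 -c-> p6 -a-> p6 -b-> p6 -b-> p6 -b-> p6 -c-> p6 -b-> p6 -a-> p6 -a-> p6
End state p6 is not accepting.

No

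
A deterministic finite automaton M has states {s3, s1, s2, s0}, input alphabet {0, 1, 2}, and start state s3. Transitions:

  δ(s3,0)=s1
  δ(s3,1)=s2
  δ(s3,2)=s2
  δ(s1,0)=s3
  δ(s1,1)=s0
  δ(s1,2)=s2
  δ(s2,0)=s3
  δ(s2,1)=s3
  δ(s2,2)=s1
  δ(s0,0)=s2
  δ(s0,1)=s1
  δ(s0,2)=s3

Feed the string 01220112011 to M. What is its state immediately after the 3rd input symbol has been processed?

start at s3
read '0': s3 → s1
read '1': s1 → s0
read '2': s0 → s3
After 3 symbols: s3.

s3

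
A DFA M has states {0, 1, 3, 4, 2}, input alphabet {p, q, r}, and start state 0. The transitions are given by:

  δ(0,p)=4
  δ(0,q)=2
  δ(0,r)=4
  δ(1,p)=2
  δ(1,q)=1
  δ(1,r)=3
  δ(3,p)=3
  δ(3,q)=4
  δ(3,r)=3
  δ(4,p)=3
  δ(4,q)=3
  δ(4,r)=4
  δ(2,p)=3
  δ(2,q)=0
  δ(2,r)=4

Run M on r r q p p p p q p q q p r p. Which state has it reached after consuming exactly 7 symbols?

Trace: 0 -r-> 4 -r-> 4 -q-> 3 -p-> 3 -p-> 3 -p-> 3 -p-> 3
After 7 symbols: 3.

3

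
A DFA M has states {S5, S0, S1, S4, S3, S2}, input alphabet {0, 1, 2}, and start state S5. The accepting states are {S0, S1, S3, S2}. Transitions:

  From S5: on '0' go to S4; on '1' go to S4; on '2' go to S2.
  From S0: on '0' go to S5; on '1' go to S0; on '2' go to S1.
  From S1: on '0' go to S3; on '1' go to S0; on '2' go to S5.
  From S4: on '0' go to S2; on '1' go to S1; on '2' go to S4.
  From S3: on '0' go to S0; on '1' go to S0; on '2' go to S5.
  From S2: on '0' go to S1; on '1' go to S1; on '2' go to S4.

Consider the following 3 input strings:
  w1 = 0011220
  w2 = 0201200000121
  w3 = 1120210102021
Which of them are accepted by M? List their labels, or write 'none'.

w1: Trace: S5 -0-> S4 -0-> S2 -1-> S1 -1-> S0 -2-> S1 -2-> S5 -0-> S4  → end S4, rejected
w2: Trace: S5 -0-> S4 -2-> S4 -0-> S2 -1-> S1 -2-> S5 -0-> S4 -0-> S2 -0-> S1 -0-> S3 -0-> S0 -1-> S0 -2-> S1 -1-> S0  → end S0, accepted
w3: Trace: S5 -1-> S4 -1-> S1 -2-> S5 -0-> S4 -2-> S4 -1-> S1 -0-> S3 -1-> S0 -0-> S5 -2-> S2 -0-> S1 -2-> S5 -1-> S4  → end S4, rejected

w2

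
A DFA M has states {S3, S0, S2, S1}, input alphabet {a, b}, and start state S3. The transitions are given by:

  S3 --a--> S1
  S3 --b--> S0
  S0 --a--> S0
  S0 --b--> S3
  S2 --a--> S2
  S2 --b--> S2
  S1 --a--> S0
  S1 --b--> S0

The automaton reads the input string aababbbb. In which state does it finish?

S3

start at S3
read 'a': S3 → S1
read 'a': S1 → S0
read 'b': S0 → S3
read 'a': S3 → S1
read 'b': S1 → S0
read 'b': S0 → S3
read 'b': S3 → S0
read 'b': S0 → S3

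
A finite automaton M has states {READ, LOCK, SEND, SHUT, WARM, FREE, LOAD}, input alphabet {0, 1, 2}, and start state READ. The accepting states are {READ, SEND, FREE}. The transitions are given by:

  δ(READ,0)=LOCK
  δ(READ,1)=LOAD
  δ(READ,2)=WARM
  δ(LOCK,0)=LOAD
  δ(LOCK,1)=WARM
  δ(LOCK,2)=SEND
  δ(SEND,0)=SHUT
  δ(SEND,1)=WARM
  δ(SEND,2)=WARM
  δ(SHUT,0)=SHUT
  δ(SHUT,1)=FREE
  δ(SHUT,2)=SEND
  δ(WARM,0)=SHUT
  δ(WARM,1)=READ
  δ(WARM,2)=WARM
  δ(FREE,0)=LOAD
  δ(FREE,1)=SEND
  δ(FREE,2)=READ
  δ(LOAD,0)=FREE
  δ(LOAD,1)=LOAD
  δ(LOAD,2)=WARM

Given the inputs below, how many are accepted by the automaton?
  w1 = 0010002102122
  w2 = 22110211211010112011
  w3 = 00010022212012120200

w1:
  start at READ
  read '0': READ → LOCK
  read '0': LOCK → LOAD
  read '1': LOAD → LOAD
  read '0': LOAD → FREE
  read '0': FREE → LOAD
  read '0': LOAD → FREE
  read '2': FREE → READ
  read '1': READ → LOAD
  read '0': LOAD → FREE
  read '2': FREE → READ
  read '1': READ → LOAD
  read '2': LOAD → WARM
  read '2': WARM → WARM
  end WARM, rejected
w2:
  start at READ
  read '2': READ → WARM
  read '2': WARM → WARM
  read '1': WARM → READ
  read '1': READ → LOAD
  read '0': LOAD → FREE
  read '2': FREE → READ
  read '1': READ → LOAD
  read '1': LOAD → LOAD
  read '2': LOAD → WARM
  read '1': WARM → READ
  read '1': READ → LOAD
  read '0': LOAD → FREE
  read '1': FREE → SEND
  read '0': SEND → SHUT
  read '1': SHUT → FREE
  read '1': FREE → SEND
  read '2': SEND → WARM
  read '0': WARM → SHUT
  read '1': SHUT → FREE
  read '1': FREE → SEND
  end SEND, accepted
w3:
  start at READ
  read '0': READ → LOCK
  read '0': LOCK → LOAD
  read '0': LOAD → FREE
  read '1': FREE → SEND
  read '0': SEND → SHUT
  read '0': SHUT → SHUT
  read '2': SHUT → SEND
  read '2': SEND → WARM
  read '2': WARM → WARM
  read '1': WARM → READ
  read '2': READ → WARM
  read '0': WARM → SHUT
  read '1': SHUT → FREE
  read '2': FREE → READ
  read '1': READ → LOAD
  read '2': LOAD → WARM
  read '0': WARM → SHUT
  read '2': SHUT → SEND
  read '0': SEND → SHUT
  read '0': SHUT → SHUT
  end SHUT, rejected

1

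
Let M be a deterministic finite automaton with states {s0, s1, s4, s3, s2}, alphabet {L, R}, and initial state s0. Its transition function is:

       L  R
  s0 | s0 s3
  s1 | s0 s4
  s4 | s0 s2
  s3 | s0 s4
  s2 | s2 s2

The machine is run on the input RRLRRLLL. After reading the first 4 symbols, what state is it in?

s3

s0 → s3 → s4 → s0 → s3
After 4 symbols: s3.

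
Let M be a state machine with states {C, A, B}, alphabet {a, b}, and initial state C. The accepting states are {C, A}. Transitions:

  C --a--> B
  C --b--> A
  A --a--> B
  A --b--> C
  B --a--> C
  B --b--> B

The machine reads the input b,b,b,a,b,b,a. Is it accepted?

Yes

start at C
read 'b': C → A
read 'b': A → C
read 'b': C → A
read 'a': A → B
read 'b': B → B
read 'b': B → B
read 'a': B → C
End state C is accepting.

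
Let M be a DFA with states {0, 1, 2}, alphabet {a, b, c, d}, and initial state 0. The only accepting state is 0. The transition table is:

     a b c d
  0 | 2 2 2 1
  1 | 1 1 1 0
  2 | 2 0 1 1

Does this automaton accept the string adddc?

No

Trace: 0 -a-> 2 -d-> 1 -d-> 0 -d-> 1 -c-> 1
End state 1 is not accepting.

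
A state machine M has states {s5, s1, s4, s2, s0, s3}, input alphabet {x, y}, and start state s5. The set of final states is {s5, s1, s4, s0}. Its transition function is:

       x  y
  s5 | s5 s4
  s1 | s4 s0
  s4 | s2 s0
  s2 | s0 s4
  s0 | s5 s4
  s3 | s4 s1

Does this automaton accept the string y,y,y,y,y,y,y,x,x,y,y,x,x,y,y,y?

Yes

Trace: s5 -y-> s4 -y-> s0 -y-> s4 -y-> s0 -y-> s4 -y-> s0 -y-> s4 -x-> s2 -x-> s0 -y-> s4 -y-> s0 -x-> s5 -x-> s5 -y-> s4 -y-> s0 -y-> s4
End state s4 is accepting.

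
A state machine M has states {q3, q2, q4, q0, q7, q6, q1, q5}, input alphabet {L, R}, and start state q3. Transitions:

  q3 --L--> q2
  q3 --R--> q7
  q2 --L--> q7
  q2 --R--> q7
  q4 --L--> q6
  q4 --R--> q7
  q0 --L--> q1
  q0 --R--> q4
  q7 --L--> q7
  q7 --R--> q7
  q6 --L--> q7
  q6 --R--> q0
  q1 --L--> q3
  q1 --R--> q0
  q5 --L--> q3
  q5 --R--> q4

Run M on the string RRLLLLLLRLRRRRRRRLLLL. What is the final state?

q7

Trace: q3 -R-> q7 -R-> q7 -L-> q7 -L-> q7 -L-> q7 -L-> q7 -L-> q7 -L-> q7 -R-> q7 -L-> q7 -R-> q7 -R-> q7 -R-> q7 -R-> q7 -R-> q7 -R-> q7 -R-> q7 -L-> q7 -L-> q7 -L-> q7 -L-> q7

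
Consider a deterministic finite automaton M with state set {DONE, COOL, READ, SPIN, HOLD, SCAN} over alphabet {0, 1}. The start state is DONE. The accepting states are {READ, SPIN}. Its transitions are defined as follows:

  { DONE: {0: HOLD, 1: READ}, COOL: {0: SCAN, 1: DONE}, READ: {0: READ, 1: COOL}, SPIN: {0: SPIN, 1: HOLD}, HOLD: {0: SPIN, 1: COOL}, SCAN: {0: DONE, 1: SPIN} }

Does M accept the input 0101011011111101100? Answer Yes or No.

Yes

Trace: DONE -0-> HOLD -1-> COOL -0-> SCAN -1-> SPIN -0-> SPIN -1-> HOLD -1-> COOL -0-> SCAN -1-> SPIN -1-> HOLD -1-> COOL -1-> DONE -1-> READ -1-> COOL -0-> SCAN -1-> SPIN -1-> HOLD -0-> SPIN -0-> SPIN
End state SPIN is accepting.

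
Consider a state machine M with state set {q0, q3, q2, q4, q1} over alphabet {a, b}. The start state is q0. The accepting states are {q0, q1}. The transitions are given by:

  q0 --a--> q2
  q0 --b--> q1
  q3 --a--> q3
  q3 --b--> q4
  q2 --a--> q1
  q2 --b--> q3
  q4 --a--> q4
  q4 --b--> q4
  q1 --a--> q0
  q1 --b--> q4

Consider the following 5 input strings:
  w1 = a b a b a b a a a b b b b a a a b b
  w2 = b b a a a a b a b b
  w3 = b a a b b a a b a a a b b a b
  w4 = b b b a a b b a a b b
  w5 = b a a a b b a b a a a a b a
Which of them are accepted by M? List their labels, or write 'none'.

none

w1: q0 → q2 → q3 → q3 → q4 → q4 → q4 → q4 → q4 → q4 → q4 → q4 → q4 → q4 → q4 → q4 → q4 → q4 → q4  → end q4, rejected
w2: q0 → q1 → q4 → q4 → q4 → q4 → q4 → q4 → q4 → q4 → q4  → end q4, rejected
w3: q0 → q1 → q0 → q2 → q3 → q4 → q4 → q4 → q4 → q4 → q4 → q4 → q4 → q4 → q4 → q4  → end q4, rejected
w4: q0 → q1 → q4 → q4 → q4 → q4 → q4 → q4 → q4 → q4 → q4 → q4  → end q4, rejected
w5: q0 → q1 → q0 → q2 → q1 → q4 → q4 → q4 → q4 → q4 → q4 → q4 → q4 → q4 → q4  → end q4, rejected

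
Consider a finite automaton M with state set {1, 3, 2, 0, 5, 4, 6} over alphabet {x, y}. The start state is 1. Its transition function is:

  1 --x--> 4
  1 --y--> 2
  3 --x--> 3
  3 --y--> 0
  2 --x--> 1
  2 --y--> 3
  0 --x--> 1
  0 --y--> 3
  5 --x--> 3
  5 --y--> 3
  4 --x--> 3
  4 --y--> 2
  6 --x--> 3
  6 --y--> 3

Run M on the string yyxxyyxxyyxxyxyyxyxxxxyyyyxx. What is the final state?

Trace: 1 -y-> 2 -y-> 3 -x-> 3 -x-> 3 -y-> 0 -y-> 3 -x-> 3 -x-> 3 -y-> 0 -y-> 3 -x-> 3 -x-> 3 -y-> 0 -x-> 1 -y-> 2 -y-> 3 -x-> 3 -y-> 0 -x-> 1 -x-> 4 -x-> 3 -x-> 3 -y-> 0 -y-> 3 -y-> 0 -y-> 3 -x-> 3 -x-> 3

3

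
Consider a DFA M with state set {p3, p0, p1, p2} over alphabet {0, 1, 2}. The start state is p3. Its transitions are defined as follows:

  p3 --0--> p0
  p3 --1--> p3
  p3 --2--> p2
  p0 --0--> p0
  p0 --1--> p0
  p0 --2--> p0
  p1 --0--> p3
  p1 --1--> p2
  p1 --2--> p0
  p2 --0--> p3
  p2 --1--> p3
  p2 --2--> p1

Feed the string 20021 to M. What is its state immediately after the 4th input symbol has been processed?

p0

start at p3
read '2': p3 → p2
read '0': p2 → p3
read '0': p3 → p0
read '2': p0 → p0
After 4 symbols: p0.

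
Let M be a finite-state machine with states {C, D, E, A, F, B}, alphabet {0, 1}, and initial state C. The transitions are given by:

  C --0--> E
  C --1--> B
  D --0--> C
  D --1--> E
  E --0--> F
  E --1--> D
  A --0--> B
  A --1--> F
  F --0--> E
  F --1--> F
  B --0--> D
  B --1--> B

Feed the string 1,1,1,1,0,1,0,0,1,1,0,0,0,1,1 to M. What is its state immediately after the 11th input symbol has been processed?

F

Trace: C -1-> B -1-> B -1-> B -1-> B -0-> D -1-> E -0-> F -0-> E -1-> D -1-> E -0-> F
After 11 symbols: F.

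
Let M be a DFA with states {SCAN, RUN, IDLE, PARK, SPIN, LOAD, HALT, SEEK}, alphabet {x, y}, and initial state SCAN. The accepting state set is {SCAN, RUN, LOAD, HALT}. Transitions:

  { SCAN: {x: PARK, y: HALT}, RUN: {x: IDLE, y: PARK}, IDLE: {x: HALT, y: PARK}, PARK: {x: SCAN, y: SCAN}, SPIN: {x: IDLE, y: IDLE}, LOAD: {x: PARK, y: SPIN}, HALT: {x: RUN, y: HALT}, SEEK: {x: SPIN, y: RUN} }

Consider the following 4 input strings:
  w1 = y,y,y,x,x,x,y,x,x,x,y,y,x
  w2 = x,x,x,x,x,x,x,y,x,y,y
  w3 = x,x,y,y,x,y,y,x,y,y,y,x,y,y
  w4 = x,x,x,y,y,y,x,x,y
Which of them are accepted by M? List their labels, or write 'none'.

w1: SCAN → HALT → HALT → HALT → RUN → IDLE → HALT → HALT → RUN → IDLE → HALT → HALT → HALT → RUN  → end RUN, accepted
w2: SCAN → PARK → SCAN → PARK → SCAN → PARK → SCAN → PARK → SCAN → PARK → SCAN → HALT  → end HALT, accepted
w3: SCAN → PARK → SCAN → HALT → HALT → RUN → PARK → SCAN → PARK → SCAN → HALT → HALT → RUN → PARK → SCAN  → end SCAN, accepted
w4: SCAN → PARK → SCAN → PARK → SCAN → HALT → HALT → RUN → IDLE → PARK  → end PARK, rejected

w1, w2, w3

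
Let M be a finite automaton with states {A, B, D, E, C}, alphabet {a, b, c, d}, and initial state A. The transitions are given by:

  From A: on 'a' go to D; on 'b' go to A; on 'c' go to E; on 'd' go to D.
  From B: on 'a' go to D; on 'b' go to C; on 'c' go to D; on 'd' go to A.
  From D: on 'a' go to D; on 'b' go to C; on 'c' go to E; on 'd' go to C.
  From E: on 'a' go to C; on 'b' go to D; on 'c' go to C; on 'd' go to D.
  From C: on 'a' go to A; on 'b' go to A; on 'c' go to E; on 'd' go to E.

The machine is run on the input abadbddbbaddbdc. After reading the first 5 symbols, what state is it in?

C

start at A
read 'a': A → D
read 'b': D → C
read 'a': C → A
read 'd': A → D
read 'b': D → C
After 5 symbols: C.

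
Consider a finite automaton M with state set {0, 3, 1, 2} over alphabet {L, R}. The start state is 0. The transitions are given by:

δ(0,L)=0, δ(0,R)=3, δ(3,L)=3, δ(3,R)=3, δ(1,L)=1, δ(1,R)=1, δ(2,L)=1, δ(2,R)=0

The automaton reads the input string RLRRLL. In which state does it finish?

Trace: 0 -R-> 3 -L-> 3 -R-> 3 -R-> 3 -L-> 3 -L-> 3

3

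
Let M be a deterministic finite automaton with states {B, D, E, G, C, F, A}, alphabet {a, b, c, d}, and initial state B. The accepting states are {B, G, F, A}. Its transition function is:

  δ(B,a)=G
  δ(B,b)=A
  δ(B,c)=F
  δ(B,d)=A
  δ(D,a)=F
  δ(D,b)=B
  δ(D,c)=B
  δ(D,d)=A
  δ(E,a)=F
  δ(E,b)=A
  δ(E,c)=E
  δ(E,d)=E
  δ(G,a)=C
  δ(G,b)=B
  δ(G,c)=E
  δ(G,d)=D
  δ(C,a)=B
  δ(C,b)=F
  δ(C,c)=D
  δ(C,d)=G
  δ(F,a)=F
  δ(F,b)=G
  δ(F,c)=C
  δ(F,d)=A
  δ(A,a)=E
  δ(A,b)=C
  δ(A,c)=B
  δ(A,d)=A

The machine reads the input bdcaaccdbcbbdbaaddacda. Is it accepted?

Yes

Trace: B -b-> A -d-> A -c-> B -a-> G -a-> C -c-> D -c-> B -d-> A -b-> C -c-> D -b-> B -b-> A -d-> A -b-> C -a-> B -a-> G -d-> D -d-> A -a-> E -c-> E -d-> E -a-> F
End state F is accepting.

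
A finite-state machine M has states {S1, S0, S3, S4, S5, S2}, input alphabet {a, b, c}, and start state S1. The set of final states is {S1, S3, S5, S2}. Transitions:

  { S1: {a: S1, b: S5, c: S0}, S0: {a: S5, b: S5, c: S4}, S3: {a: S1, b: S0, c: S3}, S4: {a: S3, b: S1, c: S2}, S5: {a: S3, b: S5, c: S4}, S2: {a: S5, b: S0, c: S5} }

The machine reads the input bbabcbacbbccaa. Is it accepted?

Trace: S1 -b-> S5 -b-> S5 -a-> S3 -b-> S0 -c-> S4 -b-> S1 -a-> S1 -c-> S0 -b-> S5 -b-> S5 -c-> S4 -c-> S2 -a-> S5 -a-> S3
End state S3 is accepting.

Yes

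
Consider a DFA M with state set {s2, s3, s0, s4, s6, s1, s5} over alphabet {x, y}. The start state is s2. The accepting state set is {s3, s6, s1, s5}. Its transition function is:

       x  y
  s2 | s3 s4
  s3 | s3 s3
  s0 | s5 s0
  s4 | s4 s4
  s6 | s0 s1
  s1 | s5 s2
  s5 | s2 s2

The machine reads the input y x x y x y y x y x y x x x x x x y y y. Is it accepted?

start at s2
read 'y': s2 → s4
read 'x': s4 → s4
read 'x': s4 → s4
read 'y': s4 → s4
read 'x': s4 → s4
read 'y': s4 → s4
read 'y': s4 → s4
read 'x': s4 → s4
read 'y': s4 → s4
read 'x': s4 → s4
read 'y': s4 → s4
read 'x': s4 → s4
read 'x': s4 → s4
read 'x': s4 → s4
read 'x': s4 → s4
read 'x': s4 → s4
read 'x': s4 → s4
read 'y': s4 → s4
read 'y': s4 → s4
read 'y': s4 → s4
End state s4 is not accepting.

No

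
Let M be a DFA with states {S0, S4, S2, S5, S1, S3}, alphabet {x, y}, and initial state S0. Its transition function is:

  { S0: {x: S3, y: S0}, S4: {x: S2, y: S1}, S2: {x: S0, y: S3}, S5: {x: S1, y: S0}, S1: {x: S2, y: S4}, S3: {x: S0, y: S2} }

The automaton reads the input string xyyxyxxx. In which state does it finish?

S3

start at S0
read 'x': S0 → S3
read 'y': S3 → S2
read 'y': S2 → S3
read 'x': S3 → S0
read 'y': S0 → S0
read 'x': S0 → S3
read 'x': S3 → S0
read 'x': S0 → S3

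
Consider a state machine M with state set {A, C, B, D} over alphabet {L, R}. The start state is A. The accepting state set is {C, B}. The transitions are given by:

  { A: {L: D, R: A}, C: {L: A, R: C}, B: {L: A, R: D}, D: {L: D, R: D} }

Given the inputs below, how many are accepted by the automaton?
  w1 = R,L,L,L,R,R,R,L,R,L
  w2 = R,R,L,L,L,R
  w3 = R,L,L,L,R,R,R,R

0

w1: A → A → D → D → D → D → D → D → D → D → D  → end D, rejected
w2: A → A → A → D → D → D → D  → end D, rejected
w3: A → A → D → D → D → D → D → D → D  → end D, rejected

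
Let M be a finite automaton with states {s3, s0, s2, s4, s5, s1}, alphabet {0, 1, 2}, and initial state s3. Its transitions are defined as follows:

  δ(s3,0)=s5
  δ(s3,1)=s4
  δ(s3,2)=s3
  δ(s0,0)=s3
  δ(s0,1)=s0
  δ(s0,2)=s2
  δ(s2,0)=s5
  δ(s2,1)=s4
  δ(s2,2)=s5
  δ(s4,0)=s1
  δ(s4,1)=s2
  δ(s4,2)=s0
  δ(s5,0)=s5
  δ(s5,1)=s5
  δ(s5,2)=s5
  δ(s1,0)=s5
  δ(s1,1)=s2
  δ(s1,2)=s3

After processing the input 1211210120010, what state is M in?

s3 → s4 → s0 → s0 → s0 → s2 → s4 → s1 → s2 → s5 → s5 → s5 → s5 → s5

s5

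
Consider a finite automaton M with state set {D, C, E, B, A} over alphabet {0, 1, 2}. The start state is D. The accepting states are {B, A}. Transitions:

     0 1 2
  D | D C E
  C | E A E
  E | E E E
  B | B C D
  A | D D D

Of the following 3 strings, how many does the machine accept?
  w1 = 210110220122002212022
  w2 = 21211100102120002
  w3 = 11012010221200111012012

0

w1:
  start at D
  read '2': D → E
  read '1': E → E
  read '0': E → E
  read '1': E → E
  read '1': E → E
  read '0': E → E
  read '2': E → E
  read '2': E → E
  read '0': E → E
  read '1': E → E
  read '2': E → E
  read '2': E → E
  read '0': E → E
  read '0': E → E
  read '2': E → E
  read '2': E → E
  read '1': E → E
  read '2': E → E
  read '0': E → E
  read '2': E → E
  read '2': E → E
  end E, rejected
w2:
  start at D
  read '2': D → E
  read '1': E → E
  read '2': E → E
  read '1': E → E
  read '1': E → E
  read '1': E → E
  read '0': E → E
  read '0': E → E
  read '1': E → E
  read '0': E → E
  read '2': E → E
  read '1': E → E
  read '2': E → E
  read '0': E → E
  read '0': E → E
  read '0': E → E
  read '2': E → E
  end E, rejected
w3:
  start at D
  read '1': D → C
  read '1': C → A
  read '0': A → D
  read '1': D → C
  read '2': C → E
  read '0': E → E
  read '1': E → E
  read '0': E → E
  read '2': E → E
  read '2': E → E
  read '1': E → E
  read '2': E → E
  read '0': E → E
  read '0': E → E
  read '1': E → E
  read '1': E → E
  read '1': E → E
  read '0': E → E
  read '1': E → E
  read '2': E → E
  read '0': E → E
  read '1': E → E
  read '2': E → E
  end E, rejected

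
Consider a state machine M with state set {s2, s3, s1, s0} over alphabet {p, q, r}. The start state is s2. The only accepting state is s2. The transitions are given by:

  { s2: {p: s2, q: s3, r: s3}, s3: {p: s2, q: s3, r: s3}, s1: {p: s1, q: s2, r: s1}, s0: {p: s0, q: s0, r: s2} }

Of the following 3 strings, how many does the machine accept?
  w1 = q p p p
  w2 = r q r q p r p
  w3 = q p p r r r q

w1: Trace: s2 -q-> s3 -p-> s2 -p-> s2 -p-> s2  → end s2, accepted
w2: Trace: s2 -r-> s3 -q-> s3 -r-> s3 -q-> s3 -p-> s2 -r-> s3 -p-> s2  → end s2, accepted
w3: Trace: s2 -q-> s3 -p-> s2 -p-> s2 -r-> s3 -r-> s3 -r-> s3 -q-> s3  → end s3, rejected

2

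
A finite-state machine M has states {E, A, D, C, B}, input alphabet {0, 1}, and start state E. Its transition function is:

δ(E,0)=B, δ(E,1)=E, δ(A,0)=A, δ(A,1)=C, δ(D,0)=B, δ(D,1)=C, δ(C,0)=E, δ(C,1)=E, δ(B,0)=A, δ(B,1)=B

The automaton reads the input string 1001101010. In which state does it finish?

start at E
read '1': E → E
read '0': E → B
read '0': B → A
read '1': A → C
read '1': C → E
read '0': E → B
read '1': B → B
read '0': B → A
read '1': A → C
read '0': C → E

E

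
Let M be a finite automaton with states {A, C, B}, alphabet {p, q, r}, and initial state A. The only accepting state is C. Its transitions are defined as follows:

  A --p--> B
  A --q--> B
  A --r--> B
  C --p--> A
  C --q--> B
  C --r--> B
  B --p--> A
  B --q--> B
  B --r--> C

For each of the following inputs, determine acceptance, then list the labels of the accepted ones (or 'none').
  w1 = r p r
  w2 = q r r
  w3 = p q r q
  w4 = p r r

none

w1: A → B → A → B  → end B, rejected
w2: A → B → C → B  → end B, rejected
w3: A → B → B → C → B  → end B, rejected
w4: A → B → C → B  → end B, rejected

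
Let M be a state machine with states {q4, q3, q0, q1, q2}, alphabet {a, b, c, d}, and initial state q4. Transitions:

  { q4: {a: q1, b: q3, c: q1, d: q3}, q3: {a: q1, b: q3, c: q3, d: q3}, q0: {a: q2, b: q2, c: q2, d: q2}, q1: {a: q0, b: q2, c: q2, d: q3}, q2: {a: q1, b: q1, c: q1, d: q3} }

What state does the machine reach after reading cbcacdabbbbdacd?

q3

q4 → q1 → q2 → q1 → q0 → q2 → q3 → q1 → q2 → q1 → q2 → q1 → q3 → q1 → q2 → q3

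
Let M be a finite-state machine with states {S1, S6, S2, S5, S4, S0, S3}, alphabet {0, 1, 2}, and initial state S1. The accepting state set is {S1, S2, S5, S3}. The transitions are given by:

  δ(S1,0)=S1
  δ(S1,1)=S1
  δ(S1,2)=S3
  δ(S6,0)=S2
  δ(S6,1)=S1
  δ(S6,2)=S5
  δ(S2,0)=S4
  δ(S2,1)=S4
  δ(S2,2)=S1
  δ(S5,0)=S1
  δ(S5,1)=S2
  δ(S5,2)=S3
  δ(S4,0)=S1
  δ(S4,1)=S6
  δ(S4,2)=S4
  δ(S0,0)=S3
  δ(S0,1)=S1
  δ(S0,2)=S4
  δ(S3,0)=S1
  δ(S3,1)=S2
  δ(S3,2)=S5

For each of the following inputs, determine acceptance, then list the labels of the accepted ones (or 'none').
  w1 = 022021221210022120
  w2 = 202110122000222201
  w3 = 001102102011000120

w1, w2, w3

w1: S1 → S1 → S3 → S5 → S1 → S3 → S2 → S1 → S3 → S2 → S1 → S1 → S1 → S1 → S3 → S5 → S2 → S1 → S1  → end S1, accepted
w2: S1 → S3 → S1 → S3 → S2 → S4 → S1 → S1 → S3 → S5 → S1 → S1 → S1 → S3 → S5 → S3 → S5 → S1 → S1  → end S1, accepted
w3: S1 → S1 → S1 → S1 → S1 → S1 → S3 → S2 → S4 → S4 → S1 → S1 → S1 → S1 → S1 → S1 → S1 → S3 → S1  → end S1, accepted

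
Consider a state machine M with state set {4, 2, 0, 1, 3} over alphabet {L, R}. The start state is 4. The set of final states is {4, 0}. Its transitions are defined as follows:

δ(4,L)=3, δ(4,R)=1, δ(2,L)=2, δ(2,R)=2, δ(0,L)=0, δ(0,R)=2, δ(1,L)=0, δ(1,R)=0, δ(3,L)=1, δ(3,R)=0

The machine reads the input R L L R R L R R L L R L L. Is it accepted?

No

4 → 1 → 0 → 0 → 2 → 2 → 2 → 2 → 2 → 2 → 2 → 2 → 2 → 2
End state 2 is not accepting.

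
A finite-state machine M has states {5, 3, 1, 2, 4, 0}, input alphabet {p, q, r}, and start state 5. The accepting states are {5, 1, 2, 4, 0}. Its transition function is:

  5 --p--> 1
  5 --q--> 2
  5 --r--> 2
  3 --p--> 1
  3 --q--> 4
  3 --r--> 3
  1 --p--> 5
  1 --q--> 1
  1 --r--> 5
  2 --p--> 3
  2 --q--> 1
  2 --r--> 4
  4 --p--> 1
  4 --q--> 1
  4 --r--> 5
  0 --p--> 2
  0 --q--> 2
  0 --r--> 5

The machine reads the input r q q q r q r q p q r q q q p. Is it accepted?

Yes

5 → 2 → 1 → 1 → 1 → 5 → 2 → 4 → 1 → 5 → 2 → 4 → 1 → 1 → 1 → 5
End state 5 is accepting.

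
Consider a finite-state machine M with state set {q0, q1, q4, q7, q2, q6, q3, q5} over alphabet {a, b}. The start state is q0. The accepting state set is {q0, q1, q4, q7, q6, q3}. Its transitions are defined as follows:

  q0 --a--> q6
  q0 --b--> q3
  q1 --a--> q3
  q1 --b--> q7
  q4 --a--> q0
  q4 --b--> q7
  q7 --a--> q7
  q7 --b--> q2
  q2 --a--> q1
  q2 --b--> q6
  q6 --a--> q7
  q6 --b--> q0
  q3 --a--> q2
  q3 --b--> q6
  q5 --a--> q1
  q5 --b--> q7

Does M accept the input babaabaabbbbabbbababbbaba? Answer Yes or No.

Trace: q0 -b-> q3 -a-> q2 -b-> q6 -a-> q7 -a-> q7 -b-> q2 -a-> q1 -a-> q3 -b-> q6 -b-> q0 -b-> q3 -b-> q6 -a-> q7 -b-> q2 -b-> q6 -b-> q0 -a-> q6 -b-> q0 -a-> q6 -b-> q0 -b-> q3 -b-> q6 -a-> q7 -b-> q2 -a-> q1
End state q1 is accepting.

Yes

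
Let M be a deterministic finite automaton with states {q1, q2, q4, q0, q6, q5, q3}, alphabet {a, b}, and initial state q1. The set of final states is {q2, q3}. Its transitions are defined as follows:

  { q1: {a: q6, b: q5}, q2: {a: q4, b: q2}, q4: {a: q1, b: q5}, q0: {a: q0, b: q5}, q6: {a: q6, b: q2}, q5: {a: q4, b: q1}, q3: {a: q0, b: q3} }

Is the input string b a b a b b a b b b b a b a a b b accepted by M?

No

q1 → q5 → q4 → q5 → q4 → q5 → q1 → q6 → q2 → q2 → q2 → q2 → q4 → q5 → q4 → q1 → q5 → q1
End state q1 is not accepting.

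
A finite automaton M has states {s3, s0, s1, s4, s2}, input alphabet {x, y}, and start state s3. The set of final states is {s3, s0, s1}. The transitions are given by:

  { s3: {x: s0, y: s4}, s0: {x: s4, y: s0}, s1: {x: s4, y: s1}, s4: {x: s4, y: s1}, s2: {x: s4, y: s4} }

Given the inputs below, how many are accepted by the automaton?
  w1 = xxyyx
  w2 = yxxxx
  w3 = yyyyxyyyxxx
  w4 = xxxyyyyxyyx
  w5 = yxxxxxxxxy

w1: s3 → s0 → s4 → s1 → s1 → s4  → end s4, rejected
w2: s3 → s4 → s4 → s4 → s4 → s4  → end s4, rejected
w3: s3 → s4 → s1 → s1 → s1 → s4 → s1 → s1 → s1 → s4 → s4 → s4  → end s4, rejected
w4: s3 → s0 → s4 → s4 → s1 → s1 → s1 → s1 → s4 → s1 → s1 → s4  → end s4, rejected
w5: s3 → s4 → s4 → s4 → s4 → s4 → s4 → s4 → s4 → s4 → s1  → end s1, accepted

1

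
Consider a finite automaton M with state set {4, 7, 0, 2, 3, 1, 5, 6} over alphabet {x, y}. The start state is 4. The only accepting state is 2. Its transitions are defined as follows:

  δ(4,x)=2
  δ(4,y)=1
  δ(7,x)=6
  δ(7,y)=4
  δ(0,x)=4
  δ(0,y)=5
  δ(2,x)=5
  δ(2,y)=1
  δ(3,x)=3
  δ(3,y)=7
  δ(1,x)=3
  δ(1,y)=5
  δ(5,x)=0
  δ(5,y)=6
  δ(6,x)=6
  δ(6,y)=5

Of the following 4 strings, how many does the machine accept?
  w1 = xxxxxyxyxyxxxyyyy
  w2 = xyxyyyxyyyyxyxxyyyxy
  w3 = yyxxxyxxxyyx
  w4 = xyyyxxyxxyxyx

w1:
  start at 4
  read 'x': 4 → 2
  read 'x': 2 → 5
  read 'x': 5 → 0
  read 'x': 0 → 4
  read 'x': 4 → 2
  read 'y': 2 → 1
  read 'x': 1 → 3
  read 'y': 3 → 7
  read 'x': 7 → 6
  read 'y': 6 → 5
  read 'x': 5 → 0
  read 'x': 0 → 4
  read 'x': 4 → 2
  read 'y': 2 → 1
  read 'y': 1 → 5
  read 'y': 5 → 6
  read 'y': 6 → 5
  end 5, rejected
w2:
  start at 4
  read 'x': 4 → 2
  read 'y': 2 → 1
  read 'x': 1 → 3
  read 'y': 3 → 7
  read 'y': 7 → 4
  read 'y': 4 → 1
  read 'x': 1 → 3
  read 'y': 3 → 7
  read 'y': 7 → 4
  read 'y': 4 → 1
  read 'y': 1 → 5
  read 'x': 5 → 0
  read 'y': 0 → 5
  read 'x': 5 → 0
  read 'x': 0 → 4
  read 'y': 4 → 1
  read 'y': 1 → 5
  read 'y': 5 → 6
  read 'x': 6 → 6
  read 'y': 6 → 5
  end 5, rejected
w3:
  start at 4
  read 'y': 4 → 1
  read 'y': 1 → 5
  read 'x': 5 → 0
  read 'x': 0 → 4
  read 'x': 4 → 2
  read 'y': 2 → 1
  read 'x': 1 → 3
  read 'x': 3 → 3
  read 'x': 3 → 3
  read 'y': 3 → 7
  read 'y': 7 → 4
  read 'x': 4 → 2
  end 2, accepted
w4:
  start at 4
  read 'x': 4 → 2
  read 'y': 2 → 1
  read 'y': 1 → 5
  read 'y': 5 → 6
  read 'x': 6 → 6
  read 'x': 6 → 6
  read 'y': 6 → 5
  read 'x': 5 → 0
  read 'x': 0 → 4
  read 'y': 4 → 1
  read 'x': 1 → 3
  read 'y': 3 → 7
  read 'x': 7 → 6
  end 6, rejected

1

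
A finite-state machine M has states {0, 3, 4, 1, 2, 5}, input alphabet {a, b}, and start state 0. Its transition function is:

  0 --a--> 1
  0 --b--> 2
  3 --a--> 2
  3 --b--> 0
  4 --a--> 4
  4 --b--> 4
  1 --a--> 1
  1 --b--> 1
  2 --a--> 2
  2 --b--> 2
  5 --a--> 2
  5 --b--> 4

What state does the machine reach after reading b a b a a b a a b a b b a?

Trace: 0 -b-> 2 -a-> 2 -b-> 2 -a-> 2 -a-> 2 -b-> 2 -a-> 2 -a-> 2 -b-> 2 -a-> 2 -b-> 2 -b-> 2 -a-> 2

2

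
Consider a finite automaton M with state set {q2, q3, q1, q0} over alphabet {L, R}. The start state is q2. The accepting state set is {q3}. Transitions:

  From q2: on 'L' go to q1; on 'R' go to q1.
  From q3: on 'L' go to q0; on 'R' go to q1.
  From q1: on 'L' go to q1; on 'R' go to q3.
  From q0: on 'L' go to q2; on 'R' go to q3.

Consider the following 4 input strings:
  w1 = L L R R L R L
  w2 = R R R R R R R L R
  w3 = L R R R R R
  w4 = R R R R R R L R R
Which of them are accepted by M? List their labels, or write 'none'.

w1: Trace: q2 -L-> q1 -L-> q1 -R-> q3 -R-> q1 -L-> q1 -R-> q3 -L-> q0  → end q0, rejected
w2: Trace: q2 -R-> q1 -R-> q3 -R-> q1 -R-> q3 -R-> q1 -R-> q3 -R-> q1 -L-> q1 -R-> q3  → end q3, accepted
w3: Trace: q2 -L-> q1 -R-> q3 -R-> q1 -R-> q3 -R-> q1 -R-> q3  → end q3, accepted
w4: Trace: q2 -R-> q1 -R-> q3 -R-> q1 -R-> q3 -R-> q1 -R-> q3 -L-> q0 -R-> q3 -R-> q1  → end q1, rejected

w2, w3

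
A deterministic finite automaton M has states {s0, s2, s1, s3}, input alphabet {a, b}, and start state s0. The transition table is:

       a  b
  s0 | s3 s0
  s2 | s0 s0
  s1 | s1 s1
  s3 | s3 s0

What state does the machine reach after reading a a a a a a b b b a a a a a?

start at s0
read 'a': s0 → s3
read 'a': s3 → s3
read 'a': s3 → s3
read 'a': s3 → s3
read 'a': s3 → s3
read 'a': s3 → s3
read 'b': s3 → s0
read 'b': s0 → s0
read 'b': s0 → s0
read 'a': s0 → s3
read 'a': s3 → s3
read 'a': s3 → s3
read 'a': s3 → s3
read 'a': s3 → s3

s3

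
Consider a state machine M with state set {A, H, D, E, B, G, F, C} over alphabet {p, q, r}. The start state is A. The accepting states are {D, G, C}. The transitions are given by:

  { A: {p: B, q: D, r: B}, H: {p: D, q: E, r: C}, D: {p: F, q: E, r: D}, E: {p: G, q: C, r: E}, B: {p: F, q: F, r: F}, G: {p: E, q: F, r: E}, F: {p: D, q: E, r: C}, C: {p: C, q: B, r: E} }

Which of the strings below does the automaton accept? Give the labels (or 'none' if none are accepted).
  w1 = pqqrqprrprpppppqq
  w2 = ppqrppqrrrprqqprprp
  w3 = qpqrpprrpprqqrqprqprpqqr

w2

w1: Trace: A -p-> B -q-> F -q-> E -r-> E -q-> C -p-> C -r-> E -r-> E -p-> G -r-> E -p-> G -p-> E -p-> G -p-> E -p-> G -q-> F -q-> E  → end E, rejected
w2: Trace: A -p-> B -p-> F -q-> E -r-> E -p-> G -p-> E -q-> C -r-> E -r-> E -r-> E -p-> G -r-> E -q-> C -q-> B -p-> F -r-> C -p-> C -r-> E -p-> G  → end G, accepted
w3: Trace: A -q-> D -p-> F -q-> E -r-> E -p-> G -p-> E -r-> E -r-> E -p-> G -p-> E -r-> E -q-> C -q-> B -r-> F -q-> E -p-> G -r-> E -q-> C -p-> C -r-> E -p-> G -q-> F -q-> E -r-> E  → end E, rejected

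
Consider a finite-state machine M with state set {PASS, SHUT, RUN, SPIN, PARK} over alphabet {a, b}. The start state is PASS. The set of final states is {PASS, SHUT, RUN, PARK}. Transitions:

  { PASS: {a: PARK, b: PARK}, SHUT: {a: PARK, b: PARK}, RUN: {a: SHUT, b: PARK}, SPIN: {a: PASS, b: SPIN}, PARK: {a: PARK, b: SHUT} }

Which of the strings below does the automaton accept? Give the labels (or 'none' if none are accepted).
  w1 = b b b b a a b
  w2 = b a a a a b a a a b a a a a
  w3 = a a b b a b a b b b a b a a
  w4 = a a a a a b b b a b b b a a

w1: Trace: PASS -b-> PARK -b-> SHUT -b-> PARK -b-> SHUT -a-> PARK -a-> PARK -b-> SHUT  → end SHUT, accepted
w2: Trace: PASS -b-> PARK -a-> PARK -a-> PARK -a-> PARK -a-> PARK -b-> SHUT -a-> PARK -a-> PARK -a-> PARK -b-> SHUT -a-> PARK -a-> PARK -a-> PARK -a-> PARK  → end PARK, accepted
w3: Trace: PASS -a-> PARK -a-> PARK -b-> SHUT -b-> PARK -a-> PARK -b-> SHUT -a-> PARK -b-> SHUT -b-> PARK -b-> SHUT -a-> PARK -b-> SHUT -a-> PARK -a-> PARK  → end PARK, accepted
w4: Trace: PASS -a-> PARK -a-> PARK -a-> PARK -a-> PARK -a-> PARK -b-> SHUT -b-> PARK -b-> SHUT -a-> PARK -b-> SHUT -b-> PARK -b-> SHUT -a-> PARK -a-> PARK  → end PARK, accepted

w1, w2, w3, w4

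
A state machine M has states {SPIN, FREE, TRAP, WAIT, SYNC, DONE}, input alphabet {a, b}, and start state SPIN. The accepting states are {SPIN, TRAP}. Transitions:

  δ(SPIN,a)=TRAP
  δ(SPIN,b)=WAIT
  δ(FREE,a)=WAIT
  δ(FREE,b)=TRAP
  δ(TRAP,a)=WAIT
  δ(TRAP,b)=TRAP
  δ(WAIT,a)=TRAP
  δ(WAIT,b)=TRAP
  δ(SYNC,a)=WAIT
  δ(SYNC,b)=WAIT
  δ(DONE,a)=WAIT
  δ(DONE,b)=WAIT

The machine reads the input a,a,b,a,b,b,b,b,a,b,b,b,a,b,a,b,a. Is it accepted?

No

start at SPIN
read 'a': SPIN → TRAP
read 'a': TRAP → WAIT
read 'b': WAIT → TRAP
read 'a': TRAP → WAIT
read 'b': WAIT → TRAP
read 'b': TRAP → TRAP
read 'b': TRAP → TRAP
read 'b': TRAP → TRAP
read 'a': TRAP → WAIT
read 'b': WAIT → TRAP
read 'b': TRAP → TRAP
read 'b': TRAP → TRAP
read 'a': TRAP → WAIT
read 'b': WAIT → TRAP
read 'a': TRAP → WAIT
read 'b': WAIT → TRAP
read 'a': TRAP → WAIT
End state WAIT is not accepting.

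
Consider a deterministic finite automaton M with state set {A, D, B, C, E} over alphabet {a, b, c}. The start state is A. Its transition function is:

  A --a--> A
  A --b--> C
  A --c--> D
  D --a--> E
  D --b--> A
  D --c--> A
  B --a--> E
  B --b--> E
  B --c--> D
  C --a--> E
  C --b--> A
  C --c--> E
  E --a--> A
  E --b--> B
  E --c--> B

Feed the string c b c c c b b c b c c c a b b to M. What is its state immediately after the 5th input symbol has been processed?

D

start at A
read 'c': A → D
read 'b': D → A
read 'c': A → D
read 'c': D → A
read 'c': A → D
After 5 symbols: D.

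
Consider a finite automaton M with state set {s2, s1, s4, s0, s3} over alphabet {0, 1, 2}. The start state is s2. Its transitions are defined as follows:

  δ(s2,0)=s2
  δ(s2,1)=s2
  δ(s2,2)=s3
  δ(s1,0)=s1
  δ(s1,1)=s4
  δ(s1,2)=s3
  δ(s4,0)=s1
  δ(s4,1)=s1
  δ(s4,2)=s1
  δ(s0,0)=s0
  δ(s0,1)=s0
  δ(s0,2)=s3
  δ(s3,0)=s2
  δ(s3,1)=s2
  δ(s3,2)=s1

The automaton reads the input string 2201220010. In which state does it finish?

start at s2
read '2': s2 → s3
read '2': s3 → s1
read '0': s1 → s1
read '1': s1 → s4
read '2': s4 → s1
read '2': s1 → s3
read '0': s3 → s2
read '0': s2 → s2
read '1': s2 → s2
read '0': s2 → s2

s2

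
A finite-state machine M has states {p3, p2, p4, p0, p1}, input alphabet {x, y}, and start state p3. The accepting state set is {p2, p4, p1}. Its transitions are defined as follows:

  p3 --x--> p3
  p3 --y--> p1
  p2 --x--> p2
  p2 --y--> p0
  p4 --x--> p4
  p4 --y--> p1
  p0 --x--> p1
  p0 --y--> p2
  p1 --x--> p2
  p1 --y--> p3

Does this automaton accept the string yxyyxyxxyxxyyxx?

start at p3
read 'y': p3 → p1
read 'x': p1 → p2
read 'y': p2 → p0
read 'y': p0 → p2
read 'x': p2 → p2
read 'y': p2 → p0
read 'x': p0 → p1
read 'x': p1 → p2
read 'y': p2 → p0
read 'x': p0 → p1
read 'x': p1 → p2
read 'y': p2 → p0
read 'y': p0 → p2
read 'x': p2 → p2
read 'x': p2 → p2
End state p2 is accepting.

Yes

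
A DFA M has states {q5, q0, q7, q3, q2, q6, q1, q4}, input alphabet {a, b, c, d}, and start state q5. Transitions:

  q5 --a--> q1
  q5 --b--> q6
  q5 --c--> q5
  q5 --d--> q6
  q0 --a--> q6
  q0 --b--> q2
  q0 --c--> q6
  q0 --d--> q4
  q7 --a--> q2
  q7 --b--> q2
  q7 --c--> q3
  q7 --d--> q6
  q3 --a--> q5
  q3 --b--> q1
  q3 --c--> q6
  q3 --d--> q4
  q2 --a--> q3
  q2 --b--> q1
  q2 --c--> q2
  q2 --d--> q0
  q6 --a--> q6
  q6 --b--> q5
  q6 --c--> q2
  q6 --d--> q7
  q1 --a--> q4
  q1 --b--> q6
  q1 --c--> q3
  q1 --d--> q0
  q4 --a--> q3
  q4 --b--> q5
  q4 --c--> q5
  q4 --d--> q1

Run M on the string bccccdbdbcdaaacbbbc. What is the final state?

start at q5
read 'b': q5 → q6
read 'c': q6 → q2
read 'c': q2 → q2
read 'c': q2 → q2
read 'c': q2 → q2
read 'd': q2 → q0
read 'b': q0 → q2
read 'd': q2 → q0
read 'b': q0 → q2
read 'c': q2 → q2
read 'd': q2 → q0
read 'a': q0 → q6
read 'a': q6 → q6
read 'a': q6 → q6
read 'c': q6 → q2
read 'b': q2 → q1
read 'b': q1 → q6
read 'b': q6 → q5
read 'c': q5 → q5

q5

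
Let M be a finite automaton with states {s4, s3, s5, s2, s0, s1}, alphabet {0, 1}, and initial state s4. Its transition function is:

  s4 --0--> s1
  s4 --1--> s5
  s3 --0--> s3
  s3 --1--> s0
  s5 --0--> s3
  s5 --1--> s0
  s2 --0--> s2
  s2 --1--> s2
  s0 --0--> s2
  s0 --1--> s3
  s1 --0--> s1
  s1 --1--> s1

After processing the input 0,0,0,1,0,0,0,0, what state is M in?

s1

Trace: s4 -0-> s1 -0-> s1 -0-> s1 -1-> s1 -0-> s1 -0-> s1 -0-> s1 -0-> s1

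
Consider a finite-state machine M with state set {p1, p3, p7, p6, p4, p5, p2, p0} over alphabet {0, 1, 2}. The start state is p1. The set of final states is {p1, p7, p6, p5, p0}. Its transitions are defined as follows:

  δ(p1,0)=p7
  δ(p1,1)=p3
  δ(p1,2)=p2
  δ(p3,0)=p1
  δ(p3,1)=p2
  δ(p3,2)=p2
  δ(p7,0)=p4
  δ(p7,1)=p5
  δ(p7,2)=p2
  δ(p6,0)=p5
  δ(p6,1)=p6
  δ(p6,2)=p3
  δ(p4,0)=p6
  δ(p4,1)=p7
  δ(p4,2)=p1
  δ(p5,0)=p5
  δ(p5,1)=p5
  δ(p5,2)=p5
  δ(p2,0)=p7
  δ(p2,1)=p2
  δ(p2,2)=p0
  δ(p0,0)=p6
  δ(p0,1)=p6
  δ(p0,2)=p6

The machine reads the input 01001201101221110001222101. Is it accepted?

Yes

Trace: p1 -0-> p7 -1-> p5 -0-> p5 -0-> p5 -1-> p5 -2-> p5 -0-> p5 -1-> p5 -1-> p5 -0-> p5 -1-> p5 -2-> p5 -2-> p5 -1-> p5 -1-> p5 -1-> p5 -0-> p5 -0-> p5 -0-> p5 -1-> p5 -2-> p5 -2-> p5 -2-> p5 -1-> p5 -0-> p5 -1-> p5
End state p5 is accepting.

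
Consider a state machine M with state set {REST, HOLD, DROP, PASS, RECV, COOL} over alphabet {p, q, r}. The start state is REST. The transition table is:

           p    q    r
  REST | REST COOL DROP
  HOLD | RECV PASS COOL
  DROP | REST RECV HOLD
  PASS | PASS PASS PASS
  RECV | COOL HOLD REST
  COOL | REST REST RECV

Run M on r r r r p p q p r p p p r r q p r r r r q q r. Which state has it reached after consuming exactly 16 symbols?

PASS

start at REST
read 'r': REST → DROP
read 'r': DROP → HOLD
read 'r': HOLD → COOL
read 'r': COOL → RECV
read 'p': RECV → COOL
read 'p': COOL → REST
read 'q': REST → COOL
read 'p': COOL → REST
read 'r': REST → DROP
read 'p': DROP → REST
read 'p': REST → REST
read 'p': REST → REST
read 'r': REST → DROP
read 'r': DROP → HOLD
read 'q': HOLD → PASS
read 'p': PASS → PASS
After 16 symbols: PASS.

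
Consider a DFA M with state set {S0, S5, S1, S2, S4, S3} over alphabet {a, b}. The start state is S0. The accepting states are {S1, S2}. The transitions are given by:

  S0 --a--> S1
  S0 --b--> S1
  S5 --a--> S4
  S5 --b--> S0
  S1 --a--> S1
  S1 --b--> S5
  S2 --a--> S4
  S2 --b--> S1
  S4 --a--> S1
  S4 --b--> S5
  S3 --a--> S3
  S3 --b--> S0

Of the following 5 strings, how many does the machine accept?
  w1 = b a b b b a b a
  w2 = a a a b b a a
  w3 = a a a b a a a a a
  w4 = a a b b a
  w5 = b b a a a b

w1:
  start at S0
  read 'b': S0 → S1
  read 'a': S1 → S1
  read 'b': S1 → S5
  read 'b': S5 → S0
  read 'b': S0 → S1
  read 'a': S1 → S1
  read 'b': S1 → S5
  read 'a': S5 → S4
  end S4, rejected
w2:
  start at S0
  read 'a': S0 → S1
  read 'a': S1 → S1
  read 'a': S1 → S1
  read 'b': S1 → S5
  read 'b': S5 → S0
  read 'a': S0 → S1
  read 'a': S1 → S1
  end S1, accepted
w3:
  start at S0
  read 'a': S0 → S1
  read 'a': S1 → S1
  read 'a': S1 → S1
  read 'b': S1 → S5
  read 'a': S5 → S4
  read 'a': S4 → S1
  read 'a': S1 → S1
  read 'a': S1 → S1
  read 'a': S1 → S1
  end S1, accepted
w4:
  start at S0
  read 'a': S0 → S1
  read 'a': S1 → S1
  read 'b': S1 → S5
  read 'b': S5 → S0
  read 'a': S0 → S1
  end S1, accepted
w5:
  start at S0
  read 'b': S0 → S1
  read 'b': S1 → S5
  read 'a': S5 → S4
  read 'a': S4 → S1
  read 'a': S1 → S1
  read 'b': S1 → S5
  end S5, rejected

3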